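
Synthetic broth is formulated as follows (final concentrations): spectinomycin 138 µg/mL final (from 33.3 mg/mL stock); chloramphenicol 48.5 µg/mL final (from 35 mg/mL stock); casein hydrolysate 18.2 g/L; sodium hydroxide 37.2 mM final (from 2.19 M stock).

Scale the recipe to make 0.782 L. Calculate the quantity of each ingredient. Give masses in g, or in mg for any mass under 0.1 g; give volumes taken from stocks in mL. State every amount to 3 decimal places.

spectinomycin 3.241 mL; chloramphenicol 1.084 mL; casein hydrolysate 14.232 g; sodium hydroxide 13.283 mL

Scale factor relative to 1 L: 0.782.
spectinomycin: dilute stock: 138 µg/mL × 782 mL ÷ 33300 µg/mL = 3.241 mL
chloramphenicol: C1V1 = C2V2 → 48.5 µg/mL × 782 mL ÷ 35000 µg/mL = 1.084 mL
casein hydrolysate: 18.2 g/L × 0.782 L = 14.232 g
sodium hydroxide: C1V1 = C2V2 → 37.2 mM × 782 mL ÷ 2190 mM = 13.283 mL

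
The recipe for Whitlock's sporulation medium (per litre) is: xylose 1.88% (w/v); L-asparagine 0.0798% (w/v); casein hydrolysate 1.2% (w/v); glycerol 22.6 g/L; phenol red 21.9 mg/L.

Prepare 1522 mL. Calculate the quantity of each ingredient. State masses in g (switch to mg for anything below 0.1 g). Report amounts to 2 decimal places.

Target volume = 1522 mL = 1.522 L.
xylose: 1.88 g per 100 mL × 1522 mL ÷ 100 = 28.61 g
L-asparagine: 0.0798 g per 100 mL × 1522 mL ÷ 100 = 1.21 g
casein hydrolysate: 1.2 g per 100 mL × 1522 mL ÷ 100 = 18.26 g
glycerol: 22.6 g/L × 1.522 L = 34.40 g
phenol red: 21.9 mg/L × 1.522 L = 33.33 mg

xylose 28.61 g; L-asparagine 1.21 g; casein hydrolysate 18.26 g; glycerol 34.40 g; phenol red 33.33 mg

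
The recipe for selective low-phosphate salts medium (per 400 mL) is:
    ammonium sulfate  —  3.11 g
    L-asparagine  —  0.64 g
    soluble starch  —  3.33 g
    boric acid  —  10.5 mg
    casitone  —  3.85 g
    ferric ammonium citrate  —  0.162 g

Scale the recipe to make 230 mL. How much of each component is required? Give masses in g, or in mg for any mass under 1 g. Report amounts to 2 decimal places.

ammonium sulfate 1.79 g; L-asparagine 368.00 mg; soluble starch 1.91 g; boric acid 6.04 mg; casitone 2.21 g; ferric ammonium citrate 93.15 mg

Scale factor = 230 mL / 400 mL = 0.575.
ammonium sulfate: 3.11 g × (230 mL / 400 mL) = 1.79 g
L-asparagine: 0.64 g × (230 mL / 400 mL) = 0.368 g = 368.00 mg
soluble starch: 3.33 g × (230 mL / 400 mL) = 1.91 g
boric acid: 10.5 mg × (230 mL / 400 mL) = 6.04 mg
casitone: 3.85 g × (230 mL / 400 mL) = 2.21 g
ferric ammonium citrate: 0.162 g × (230 mL / 400 mL) = 0.09315 g = 93.15 mg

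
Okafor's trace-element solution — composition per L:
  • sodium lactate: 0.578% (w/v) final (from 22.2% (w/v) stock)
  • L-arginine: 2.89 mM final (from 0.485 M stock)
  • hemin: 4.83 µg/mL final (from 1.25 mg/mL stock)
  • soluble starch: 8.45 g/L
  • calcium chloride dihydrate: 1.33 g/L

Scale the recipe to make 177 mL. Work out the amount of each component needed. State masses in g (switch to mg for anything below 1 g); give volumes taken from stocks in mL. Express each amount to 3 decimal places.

Target volume = 177 mL = 0.177 L.
sodium lactate: dilute stock: 0.578% ÷ 22.2% × 177 mL = 4.608 mL
L-arginine: dilute stock: 2.89 mM × 177 mL ÷ 485 mM = 1.055 mL
hemin: C1V1 = C2V2 → 4.83 µg/mL × 177 mL ÷ 1250 µg/mL = 0.684 mL
soluble starch: 8.45 g/L × 0.177 L = 1.496 g
calcium chloride dihydrate: 1.33 g/L × 0.177 L = 0.23541 g = 235.410 mg

sodium lactate 4.608 mL; L-arginine 1.055 mL; hemin 0.684 mL; soluble starch 1.496 g; calcium chloride dihydrate 235.410 mg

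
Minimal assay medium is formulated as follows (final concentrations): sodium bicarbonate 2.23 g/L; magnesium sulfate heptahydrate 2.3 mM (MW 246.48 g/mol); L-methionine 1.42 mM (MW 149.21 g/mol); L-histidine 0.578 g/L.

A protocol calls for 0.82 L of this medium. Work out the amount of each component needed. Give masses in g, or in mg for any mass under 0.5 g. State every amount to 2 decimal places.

Working volume: 0.82 L.
sodium bicarbonate: 2.23 g/L × 0.82 L = 1.83 g
magnesium sulfate heptahydrate: 2.3 mmol/L × 246.48 mg/mmol × 0.82 L = 464.86 mg
L-methionine: 1.42 mmol/L × 149.21 mg/mmol × 0.82 L = 173.74 mg
L-histidine: 0.578 g/L × 0.82 L = 0.47396 g = 473.96 mg

sodium bicarbonate 1.83 g; magnesium sulfate heptahydrate 464.86 mg; L-methionine 173.74 mg; L-histidine 473.96 mg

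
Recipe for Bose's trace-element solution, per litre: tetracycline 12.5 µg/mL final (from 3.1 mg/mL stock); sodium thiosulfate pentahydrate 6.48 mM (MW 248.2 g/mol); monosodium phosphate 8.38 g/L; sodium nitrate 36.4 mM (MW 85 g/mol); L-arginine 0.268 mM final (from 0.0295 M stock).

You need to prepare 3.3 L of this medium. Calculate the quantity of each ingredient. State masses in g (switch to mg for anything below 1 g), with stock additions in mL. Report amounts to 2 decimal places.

Scale factor relative to 1 L: 3.3.
tetracycline: V = C2·V2/C1 = 12.5 µg/mL × 3300 mL ÷ 3100 µg/mL = 13.31 mL
sodium thiosulfate pentahydrate: 6.48 mmol/L × 248.2 g/mol × 3.3 L ÷ 1000 = 5.31 g
monosodium phosphate: 8.38 g/L × 3.3 L = 27.65 g
sodium nitrate: 36.4 mmol/L × 85 g/mol × 3.3 L ÷ 1000 = 10.21 g
L-arginine: dilute stock: 0.268 mM × 3300 mL ÷ 29.5 mM = 29.98 mL

tetracycline 13.31 mL; sodium thiosulfate pentahydrate 5.31 g; monosodium phosphate 27.65 g; sodium nitrate 10.21 g; L-arginine 29.98 mL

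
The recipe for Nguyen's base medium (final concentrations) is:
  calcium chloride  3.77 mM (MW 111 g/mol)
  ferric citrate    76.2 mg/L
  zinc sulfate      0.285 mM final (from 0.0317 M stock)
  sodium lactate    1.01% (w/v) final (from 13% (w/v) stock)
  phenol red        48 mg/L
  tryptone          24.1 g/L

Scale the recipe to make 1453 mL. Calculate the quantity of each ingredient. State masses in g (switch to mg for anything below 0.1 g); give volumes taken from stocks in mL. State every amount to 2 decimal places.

calcium chloride 0.61 g; ferric citrate 0.11 g; zinc sulfate 13.06 mL; sodium lactate 112.89 mL; phenol red 69.74 mg; tryptone 35.02 g

Working volume: 1453 mL = 1.453 L.
calcium chloride: 3.77 mmol/L × 111 g/mol × 1.453 L ÷ 1000 = 0.61 g
ferric citrate: 76.2 mg/L × 1.453 L = 110.719 mg = 0.11 g
zinc sulfate: dilute stock: 0.285 mM × 1453 mL ÷ 31.7 mM = 13.06 mL
sodium lactate: dilute stock: 1.01% ÷ 13% × 1453 mL = 112.89 mL
phenol red: 48 mg/L × 1.453 L = 69.74 mg
tryptone: 24.1 g/L × 1.453 L = 35.02 g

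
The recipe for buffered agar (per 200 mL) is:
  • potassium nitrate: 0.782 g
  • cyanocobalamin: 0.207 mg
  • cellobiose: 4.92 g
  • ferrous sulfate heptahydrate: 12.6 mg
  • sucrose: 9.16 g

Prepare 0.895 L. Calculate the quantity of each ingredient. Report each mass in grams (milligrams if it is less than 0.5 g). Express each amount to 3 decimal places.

potassium nitrate 3.499 g; cyanocobalamin 0.926 mg; cellobiose 22.017 g; ferrous sulfate heptahydrate 56.385 mg; sucrose 40.991 g

Ratio of target to recipe volume: 895 / 200 = 4.475.
potassium nitrate: 0.782 g × (895 mL / 200 mL) = 3.499 g
cyanocobalamin: 0.207 mg × (895 mL / 200 mL) = 0.926 mg
cellobiose: 4.92 g × (895 mL / 200 mL) = 22.017 g
ferrous sulfate heptahydrate: 12.6 mg × (895 mL / 200 mL) = 56.385 mg
sucrose: 9.16 g × (895 mL / 200 mL) = 40.991 g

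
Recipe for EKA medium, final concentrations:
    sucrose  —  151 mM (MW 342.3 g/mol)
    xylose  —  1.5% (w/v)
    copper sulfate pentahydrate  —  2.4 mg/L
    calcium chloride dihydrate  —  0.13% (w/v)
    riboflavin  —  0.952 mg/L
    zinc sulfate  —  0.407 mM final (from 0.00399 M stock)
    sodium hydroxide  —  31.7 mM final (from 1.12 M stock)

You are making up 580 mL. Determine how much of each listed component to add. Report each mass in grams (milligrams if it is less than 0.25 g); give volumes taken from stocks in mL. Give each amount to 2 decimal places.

sucrose 29.98 g; xylose 8.70 g; copper sulfate pentahydrate 1.39 mg; calcium chloride dihydrate 0.75 g; riboflavin 0.55 mg; zinc sulfate 59.16 mL; sodium hydroxide 16.42 mL

Target volume = 580 mL = 0.58 L.
sucrose: 151 mmol/L × 342.3 g/mol × 0.58 L ÷ 1000 = 29.98 g
xylose: 1.5 g per 100 mL × 580 mL ÷ 100 = 8.70 g
copper sulfate pentahydrate: 2.4 mg/L × 0.58 L = 1.39 mg
calcium chloride dihydrate: 0.13 g per 100 mL × 580 mL ÷ 100 = 0.75 g
riboflavin: 0.952 mg/L × 0.58 L = 0.55 mg
zinc sulfate: dilute stock: 0.407 mM × 580 mL ÷ 3.99 mM = 59.16 mL
sodium hydroxide: dilute stock: 31.7 mM × 580 mL ÷ 1120 mM = 16.42 mL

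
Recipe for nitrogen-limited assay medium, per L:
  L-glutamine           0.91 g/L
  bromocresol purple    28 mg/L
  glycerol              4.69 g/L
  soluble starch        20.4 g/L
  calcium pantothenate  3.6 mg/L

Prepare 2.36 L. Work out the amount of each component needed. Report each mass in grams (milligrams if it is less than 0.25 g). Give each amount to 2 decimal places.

L-glutamine 2.15 g; bromocresol purple 66.08 mg; glycerol 11.07 g; soluble starch 48.14 g; calcium pantothenate 8.50 mg

Scale factor relative to 1 L: 2.36.
L-glutamine: 0.91 g/L × 2.36 L = 2.15 g
bromocresol purple: 28 mg/L × 2.36 L = 66.08 mg
glycerol: 4.69 g/L × 2.36 L = 11.07 g
soluble starch: 20.4 g/L × 2.36 L = 48.14 g
calcium pantothenate: 3.6 mg/L × 2.36 L = 8.50 mg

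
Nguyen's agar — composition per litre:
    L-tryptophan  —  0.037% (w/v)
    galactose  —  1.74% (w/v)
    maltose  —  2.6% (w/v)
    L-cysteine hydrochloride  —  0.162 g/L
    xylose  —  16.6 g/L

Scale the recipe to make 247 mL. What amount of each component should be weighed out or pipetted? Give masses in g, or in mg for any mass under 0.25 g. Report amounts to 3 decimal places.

L-tryptophan 91.390 mg; galactose 4.298 g; maltose 6.422 g; L-cysteine hydrochloride 40.014 mg; xylose 4.100 g

Target volume = 247 mL = 0.247 L.
L-tryptophan: 0.037 g per 100 mL × 247 mL ÷ 100 = 0.09139 g = 91.390 mg
galactose: 1.74% w/v = 17.4 g/L → 17.4 × 0.247 L = 4.298 g
maltose: 2.6 g per 100 mL × 247 mL ÷ 100 = 6.422 g
L-cysteine hydrochloride: 0.162 g/L × 0.247 L = 0.040014 g = 40.014 mg
xylose: 16.6 g/L × 0.247 L = 4.100 g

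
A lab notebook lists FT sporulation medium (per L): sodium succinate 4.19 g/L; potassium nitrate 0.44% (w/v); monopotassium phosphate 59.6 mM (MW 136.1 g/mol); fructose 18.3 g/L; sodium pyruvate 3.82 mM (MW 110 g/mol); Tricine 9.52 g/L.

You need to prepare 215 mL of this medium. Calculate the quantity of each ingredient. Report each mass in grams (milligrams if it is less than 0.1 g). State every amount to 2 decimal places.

Target volume = 215 mL = 0.215 L.
sodium succinate: 4.19 g/L × 0.215 L = 0.90 g
potassium nitrate: 0.44% w/v = 4.4 g/L → 4.4 × 0.215 L = 0.95 g
monopotassium phosphate: 59.6 mmol/L × 136.1 g/mol × 0.215 L ÷ 1000 = 1.74 g
fructose: 18.3 g/L × 0.215 L = 3.93 g
sodium pyruvate: 3.82 mmol/L × 110 mg/mmol × 0.215 L = 90.34 mg
Tricine: 9.52 g/L × 0.215 L = 2.05 g

sodium succinate 0.90 g; potassium nitrate 0.95 g; monopotassium phosphate 1.74 g; fructose 3.93 g; sodium pyruvate 90.34 mg; Tricine 2.05 g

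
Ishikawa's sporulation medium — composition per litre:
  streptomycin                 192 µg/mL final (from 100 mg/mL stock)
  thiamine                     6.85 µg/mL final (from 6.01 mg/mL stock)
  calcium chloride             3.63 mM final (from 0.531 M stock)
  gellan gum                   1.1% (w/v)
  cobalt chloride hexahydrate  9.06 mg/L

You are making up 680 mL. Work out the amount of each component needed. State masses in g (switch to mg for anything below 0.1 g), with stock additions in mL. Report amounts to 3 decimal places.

streptomycin 1.306 mL; thiamine 0.775 mL; calcium chloride 4.649 mL; gellan gum 7.480 g; cobalt chloride hexahydrate 6.161 mg

Scale factor relative to 1 L: 0.68.
streptomycin: V = C2·V2/C1 = 192 µg/mL × 680 mL ÷ 100000 µg/mL = 1.306 mL
thiamine: C1V1 = C2V2 → 6.85 µg/mL × 680 mL ÷ 6010 µg/mL = 0.775 mL
calcium chloride: C1V1 = C2V2 → 3.63 mM × 680 mL ÷ 531 mM = 4.649 mL
gellan gum: 1.1% w/v = 11 g/L → 11 × 0.68 L = 7.480 g
cobalt chloride hexahydrate: 9.06 mg/L × 0.68 L = 6.161 mg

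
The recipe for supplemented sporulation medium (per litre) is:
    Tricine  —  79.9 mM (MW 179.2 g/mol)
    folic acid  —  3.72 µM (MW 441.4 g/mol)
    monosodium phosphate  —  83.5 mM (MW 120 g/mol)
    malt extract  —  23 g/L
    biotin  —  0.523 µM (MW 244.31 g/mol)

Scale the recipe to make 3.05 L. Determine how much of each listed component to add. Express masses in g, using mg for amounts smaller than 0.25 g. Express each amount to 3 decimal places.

Tricine 43.670 g; folic acid 5.008 mg; monosodium phosphate 30.561 g; malt extract 70.150 g; biotin 0.390 mg

Scale factor relative to 1 L: 3.05.
Tricine: 79.9 mmol/L × 179.2 g/mol × 3.05 L ÷ 1000 = 43.670 g
folic acid: 3.72 µmol/L × 441.4 g/mol × 3.05 L ÷ 1000 = 5.008 mg
monosodium phosphate: 83.5 mmol/L × 120 g/mol × 3.05 L ÷ 1000 = 30.561 g
malt extract: 23 g/L × 3.05 L = 70.150 g
biotin: 0.523 µmol/L × 244.31 g/mol × 3.05 L ÷ 1000 = 0.390 mg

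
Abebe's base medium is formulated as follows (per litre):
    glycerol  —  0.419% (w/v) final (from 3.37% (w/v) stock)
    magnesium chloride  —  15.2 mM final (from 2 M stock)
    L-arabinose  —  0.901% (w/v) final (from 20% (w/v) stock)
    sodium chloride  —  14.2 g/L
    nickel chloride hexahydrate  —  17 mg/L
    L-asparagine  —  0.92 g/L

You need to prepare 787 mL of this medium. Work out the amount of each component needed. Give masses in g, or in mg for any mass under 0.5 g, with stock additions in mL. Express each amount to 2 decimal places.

Working volume: 787 mL = 0.787 L.
glycerol: dilute stock: 0.419% ÷ 3.37% × 787 mL = 97.85 mL
magnesium chloride: C1V1 = C2V2 → 15.2 mM × 787 mL ÷ 2000 mM = 5.98 mL
L-arabinose: C1V1 = C2V2 → 0.901% ÷ 20% × 787 mL = 35.45 mL
sodium chloride: 14.2 g/L × 0.787 L = 11.18 g
nickel chloride hexahydrate: 17 mg/L × 0.787 L = 13.38 mg
L-asparagine: 0.92 g/L × 0.787 L = 0.72 g

glycerol 97.85 mL; magnesium chloride 5.98 mL; L-arabinose 35.45 mL; sodium chloride 11.18 g; nickel chloride hexahydrate 13.38 mg; L-asparagine 0.72 g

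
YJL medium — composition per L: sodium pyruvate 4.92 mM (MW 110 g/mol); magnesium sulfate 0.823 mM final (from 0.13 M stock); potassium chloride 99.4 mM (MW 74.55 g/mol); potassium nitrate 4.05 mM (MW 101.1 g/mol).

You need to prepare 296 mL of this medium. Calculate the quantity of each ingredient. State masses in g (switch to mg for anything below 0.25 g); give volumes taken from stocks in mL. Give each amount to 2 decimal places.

sodium pyruvate 160.20 mg; magnesium sulfate 1.87 mL; potassium chloride 2.19 g; potassium nitrate 121.20 mg

Working volume: 296 mL = 0.296 L.
sodium pyruvate: 4.92 mmol/L × 110 mg/mmol × 0.296 L = 160.20 mg
magnesium sulfate: C1V1 = C2V2 → 0.823 mM × 296 mL ÷ 130 mM = 1.87 mL
potassium chloride: 99.4 mmol/L × 74.55 g/mol × 0.296 L ÷ 1000 = 2.19 g
potassium nitrate: 4.05 mmol/L × 101.1 mg/mmol × 0.296 L = 121.20 mg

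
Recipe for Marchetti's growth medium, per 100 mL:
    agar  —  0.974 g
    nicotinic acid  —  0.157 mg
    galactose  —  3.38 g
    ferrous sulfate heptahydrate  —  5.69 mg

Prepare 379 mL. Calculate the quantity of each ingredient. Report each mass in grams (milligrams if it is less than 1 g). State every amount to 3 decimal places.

agar 3.691 g; nicotinic acid 0.595 mg; galactose 12.810 g; ferrous sulfate heptahydrate 21.565 mg

Ratio of target to recipe volume: 379 / 100 = 3.79.
agar: 0.974 g × (379 mL / 100 mL) = 3.691 g
nicotinic acid: 0.157 mg × (379 mL / 100 mL) = 0.595 mg
galactose: 3.38 g × (379 mL / 100 mL) = 12.810 g
ferrous sulfate heptahydrate: 5.69 mg × (379 mL / 100 mL) = 21.565 mg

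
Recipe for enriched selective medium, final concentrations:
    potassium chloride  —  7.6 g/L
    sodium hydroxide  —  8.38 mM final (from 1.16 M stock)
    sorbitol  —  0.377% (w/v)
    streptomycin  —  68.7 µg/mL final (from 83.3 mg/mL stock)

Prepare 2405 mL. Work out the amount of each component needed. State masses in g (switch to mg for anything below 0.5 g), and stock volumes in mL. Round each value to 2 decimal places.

Working volume: 2405 mL = 2.405 L.
potassium chloride: 7.6 g/L × 2.405 L = 18.28 g
sodium hydroxide: C1V1 = C2V2 → 8.38 mM × 2405 mL ÷ 1160 mM = 17.37 mL
sorbitol: 0.377% w/v = 3.77 g/L → 3.77 × 2.405 L = 9.07 g
streptomycin: dilute stock: 68.7 µg/mL × 2405 mL ÷ 83300 µg/mL = 1.98 mL

potassium chloride 18.28 g; sodium hydroxide 17.37 mL; sorbitol 9.07 g; streptomycin 1.98 mL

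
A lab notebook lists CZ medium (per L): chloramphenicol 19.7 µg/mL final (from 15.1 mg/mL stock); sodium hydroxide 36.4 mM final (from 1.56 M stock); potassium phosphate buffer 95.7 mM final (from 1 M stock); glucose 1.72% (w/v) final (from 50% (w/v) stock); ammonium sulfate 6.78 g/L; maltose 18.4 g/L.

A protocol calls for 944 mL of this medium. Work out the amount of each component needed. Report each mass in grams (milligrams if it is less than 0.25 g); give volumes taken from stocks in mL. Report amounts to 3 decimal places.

Target volume = 944 mL = 0.944 L.
chloramphenicol: C1V1 = C2V2 → 19.7 µg/mL × 944 mL ÷ 15100 µg/mL = 1.232 mL
sodium hydroxide: V = C2·V2/C1 = 36.4 mM × 944 mL ÷ 1560 mM = 22.027 mL
potassium phosphate buffer: C1V1 = C2V2 → 95.7 mM × 944 mL ÷ 1000 mM = 90.341 mL
glucose: C1V1 = C2V2 → 1.72% ÷ 50% × 944 mL = 32.474 mL
ammonium sulfate: 6.78 g/L × 0.944 L = 6.400 g
maltose: 18.4 g/L × 0.944 L = 17.370 g

chloramphenicol 1.232 mL; sodium hydroxide 22.027 mL; potassium phosphate buffer 90.341 mL; glucose 32.474 mL; ammonium sulfate 6.400 g; maltose 17.370 g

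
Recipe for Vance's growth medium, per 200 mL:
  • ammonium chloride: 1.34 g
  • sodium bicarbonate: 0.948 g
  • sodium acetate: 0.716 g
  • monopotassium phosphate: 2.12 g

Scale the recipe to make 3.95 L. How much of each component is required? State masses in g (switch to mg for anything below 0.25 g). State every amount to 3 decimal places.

Ratio of target to recipe volume: 3950 / 200 = 19.75.
ammonium chloride: 1.34 g × (3950 mL / 200 mL) = 26.465 g
sodium bicarbonate: 0.948 g × (3950 mL / 200 mL) = 18.723 g
sodium acetate: 0.716 g × (3950 mL / 200 mL) = 14.141 g
monopotassium phosphate: 2.12 g × (3950 mL / 200 mL) = 41.870 g

ammonium chloride 26.465 g; sodium bicarbonate 18.723 g; sodium acetate 14.141 g; monopotassium phosphate 41.870 g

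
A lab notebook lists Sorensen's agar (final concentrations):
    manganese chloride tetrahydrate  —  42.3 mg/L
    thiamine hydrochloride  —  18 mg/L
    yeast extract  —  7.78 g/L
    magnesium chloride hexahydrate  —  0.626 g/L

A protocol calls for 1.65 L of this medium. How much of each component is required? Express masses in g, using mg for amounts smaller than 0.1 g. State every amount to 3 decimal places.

Working volume: 1.65 L.
manganese chloride tetrahydrate: 42.3 mg/L × 1.65 L = 69.795 mg
thiamine hydrochloride: 18 mg/L × 1.65 L = 29.700 mg
yeast extract: 7.78 g/L × 1.65 L = 12.837 g
magnesium chloride hexahydrate: 0.626 g/L × 1.65 L = 1.033 g

manganese chloride tetrahydrate 69.795 mg; thiamine hydrochloride 29.700 mg; yeast extract 12.837 g; magnesium chloride hexahydrate 1.033 g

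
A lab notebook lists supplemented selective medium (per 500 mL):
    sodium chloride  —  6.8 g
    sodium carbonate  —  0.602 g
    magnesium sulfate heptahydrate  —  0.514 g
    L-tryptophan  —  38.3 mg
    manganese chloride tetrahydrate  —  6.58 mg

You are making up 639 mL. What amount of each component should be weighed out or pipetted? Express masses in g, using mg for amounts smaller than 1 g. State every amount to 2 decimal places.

Scale factor = 639 mL / 500 mL = 1.278.
sodium chloride: 6.8 g × (639 mL / 500 mL) = 8.69 g
sodium carbonate: 0.602 g × (639 mL / 500 mL) = 0.769356 g = 769.36 mg
magnesium sulfate heptahydrate: 0.514 g × (639 mL / 500 mL) = 0.656892 g = 656.89 mg
L-tryptophan: 38.3 mg × (639 mL / 500 mL) = 48.95 mg
manganese chloride tetrahydrate: 6.58 mg × (639 mL / 500 mL) = 8.41 mg

sodium chloride 8.69 g; sodium carbonate 769.36 mg; magnesium sulfate heptahydrate 656.89 mg; L-tryptophan 48.95 mg; manganese chloride tetrahydrate 8.41 mg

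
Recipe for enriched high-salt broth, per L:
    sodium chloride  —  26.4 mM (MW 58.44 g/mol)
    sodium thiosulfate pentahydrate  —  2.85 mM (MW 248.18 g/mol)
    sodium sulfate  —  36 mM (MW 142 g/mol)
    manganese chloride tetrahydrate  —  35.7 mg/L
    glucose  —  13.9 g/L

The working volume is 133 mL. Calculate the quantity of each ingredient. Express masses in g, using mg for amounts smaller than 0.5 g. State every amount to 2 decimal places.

sodium chloride 205.19 mg; sodium thiosulfate pentahydrate 94.07 mg; sodium sulfate 0.68 g; manganese chloride tetrahydrate 4.75 mg; glucose 1.85 g

Target volume = 133 mL = 0.133 L.
sodium chloride: 26.4 mmol/L × 58.44 mg/mmol × 0.133 L = 205.19 mg
sodium thiosulfate pentahydrate: 2.85 mmol/L × 248.18 mg/mmol × 0.133 L = 94.07 mg
sodium sulfate: 36 mmol/L × 142 g/mol × 0.133 L ÷ 1000 = 0.68 g
manganese chloride tetrahydrate: 35.7 mg/L × 0.133 L = 4.75 mg
glucose: 13.9 g/L × 0.133 L = 1.85 g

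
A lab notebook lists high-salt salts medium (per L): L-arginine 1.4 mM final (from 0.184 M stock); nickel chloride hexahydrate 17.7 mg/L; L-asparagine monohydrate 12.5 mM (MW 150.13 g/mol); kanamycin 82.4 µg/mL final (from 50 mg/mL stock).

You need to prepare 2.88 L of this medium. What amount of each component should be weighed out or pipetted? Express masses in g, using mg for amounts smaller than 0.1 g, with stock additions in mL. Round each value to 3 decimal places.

L-arginine 21.913 mL; nickel chloride hexahydrate 50.976 mg; L-asparagine monohydrate 5.405 g; kanamycin 4.746 mL

Scale factor relative to 1 L: 2.88.
L-arginine: dilute stock: 1.4 mM × 2880 mL ÷ 184 mM = 21.913 mL
nickel chloride hexahydrate: 17.7 mg/L × 2.88 L = 50.976 mg
L-asparagine monohydrate: 12.5 mmol/L × 150.13 g/mol × 2.88 L ÷ 1000 = 5.405 g
kanamycin: V = C2·V2/C1 = 82.4 µg/mL × 2880 mL ÷ 50000 µg/mL = 4.746 mL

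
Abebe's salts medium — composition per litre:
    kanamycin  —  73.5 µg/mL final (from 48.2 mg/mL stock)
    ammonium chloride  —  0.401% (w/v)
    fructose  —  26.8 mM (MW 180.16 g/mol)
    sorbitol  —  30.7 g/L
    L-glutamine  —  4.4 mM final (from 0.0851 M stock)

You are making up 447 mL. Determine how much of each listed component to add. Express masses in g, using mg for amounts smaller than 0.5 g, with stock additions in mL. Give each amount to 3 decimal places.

Working volume: 447 mL = 0.447 L.
kanamycin: C1V1 = C2V2 → 73.5 µg/mL × 447 mL ÷ 48200 µg/mL = 0.682 mL
ammonium chloride: 0.401% w/v = 4.01 g/L → 4.01 × 0.447 L = 1.792 g
fructose: 26.8 mmol/L × 180.16 g/mol × 0.447 L ÷ 1000 = 2.158 g
sorbitol: 30.7 g/L × 0.447 L = 13.723 g
L-glutamine: dilute stock: 4.4 mM × 447 mL ÷ 85.1 mM = 23.112 mL

kanamycin 0.682 mL; ammonium chloride 1.792 g; fructose 2.158 g; sorbitol 13.723 g; L-glutamine 23.112 mL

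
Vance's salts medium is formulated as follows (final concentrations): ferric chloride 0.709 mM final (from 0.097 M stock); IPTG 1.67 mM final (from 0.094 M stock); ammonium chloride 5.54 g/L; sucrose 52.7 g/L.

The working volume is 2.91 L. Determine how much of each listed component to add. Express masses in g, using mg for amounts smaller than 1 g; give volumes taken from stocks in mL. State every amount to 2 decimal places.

ferric chloride 21.27 mL; IPTG 51.70 mL; ammonium chloride 16.12 g; sucrose 153.36 g

Scale factor relative to 1 L: 2.91.
ferric chloride: C1V1 = C2V2 → 0.709 mM × 2910 mL ÷ 97 mM = 21.27 mL
IPTG: dilute stock: 1.67 mM × 2910 mL ÷ 94 mM = 51.70 mL
ammonium chloride: 5.54 g/L × 2.91 L = 16.12 g
sucrose: 52.7 g/L × 2.91 L = 153.36 g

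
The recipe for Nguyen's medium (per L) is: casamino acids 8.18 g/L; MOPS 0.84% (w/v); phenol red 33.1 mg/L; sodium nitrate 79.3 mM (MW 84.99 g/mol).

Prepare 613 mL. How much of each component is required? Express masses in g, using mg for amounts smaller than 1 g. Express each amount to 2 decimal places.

Working volume: 613 mL = 0.613 L.
casamino acids: 8.18 g/L × 0.613 L = 5.01 g
MOPS: 0.84 g per 100 mL × 613 mL ÷ 100 = 5.15 g
phenol red: 33.1 mg/L × 0.613 L = 20.29 mg
sodium nitrate: 79.3 mmol/L × 84.99 g/mol × 0.613 L ÷ 1000 = 4.13 g

casamino acids 5.01 g; MOPS 5.15 g; phenol red 20.29 mg; sodium nitrate 4.13 g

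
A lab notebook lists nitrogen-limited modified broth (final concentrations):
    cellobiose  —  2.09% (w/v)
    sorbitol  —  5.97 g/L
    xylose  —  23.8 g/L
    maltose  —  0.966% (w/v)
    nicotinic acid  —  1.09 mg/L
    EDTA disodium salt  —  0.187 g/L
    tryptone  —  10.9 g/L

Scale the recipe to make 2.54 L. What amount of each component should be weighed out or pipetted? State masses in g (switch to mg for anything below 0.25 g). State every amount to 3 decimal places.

cellobiose 53.086 g; sorbitol 15.164 g; xylose 60.452 g; maltose 24.536 g; nicotinic acid 2.769 mg; EDTA disodium salt 0.475 g; tryptone 27.686 g

Scale factor relative to 1 L: 2.54.
cellobiose: 2.09 g per 100 mL × 2540 mL ÷ 100 = 53.086 g
sorbitol: 5.97 g/L × 2.54 L = 15.164 g
xylose: 23.8 g/L × 2.54 L = 60.452 g
maltose: 0.966 g per 100 mL × 2540 mL ÷ 100 = 24.536 g
nicotinic acid: 1.09 mg/L × 2.54 L = 2.769 mg
EDTA disodium salt: 0.187 g/L × 2.54 L = 0.475 g
tryptone: 10.9 g/L × 2.54 L = 27.686 g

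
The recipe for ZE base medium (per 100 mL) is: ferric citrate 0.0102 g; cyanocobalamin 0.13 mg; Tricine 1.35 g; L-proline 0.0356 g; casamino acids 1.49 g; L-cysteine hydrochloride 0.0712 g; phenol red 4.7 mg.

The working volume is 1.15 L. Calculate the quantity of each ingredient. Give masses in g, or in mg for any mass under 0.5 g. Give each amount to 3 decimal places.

Ratio of target to recipe volume: 1150 / 100 = 11.5.
ferric citrate: 0.0102 g × (1150 mL / 100 mL) = 0.1173 g = 117.300 mg
cyanocobalamin: 0.13 mg × (1150 mL / 100 mL) = 1.495 mg
Tricine: 1.35 g × (1150 mL / 100 mL) = 15.525 g
L-proline: 0.0356 g × (1150 mL / 100 mL) = 0.4094 g = 409.400 mg
casamino acids: 1.49 g × (1150 mL / 100 mL) = 17.135 g
L-cysteine hydrochloride: 0.0712 g × (1150 mL / 100 mL) = 0.819 g
phenol red: 4.7 mg × (1150 mL / 100 mL) = 54.050 mg

ferric citrate 117.300 mg; cyanocobalamin 1.495 mg; Tricine 15.525 g; L-proline 409.400 mg; casamino acids 17.135 g; L-cysteine hydrochloride 0.819 g; phenol red 54.050 mg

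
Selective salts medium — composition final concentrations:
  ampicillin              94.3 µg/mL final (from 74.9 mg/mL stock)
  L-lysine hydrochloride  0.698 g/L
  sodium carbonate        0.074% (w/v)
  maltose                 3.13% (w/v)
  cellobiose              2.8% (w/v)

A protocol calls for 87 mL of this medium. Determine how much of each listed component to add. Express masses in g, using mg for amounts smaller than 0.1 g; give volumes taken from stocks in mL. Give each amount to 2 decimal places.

Target volume = 87 mL = 0.087 L.
ampicillin: V = C2·V2/C1 = 94.3 µg/mL × 87 mL ÷ 74900 µg/mL = 0.11 mL
L-lysine hydrochloride: 0.698 g/L × 0.087 L = 0.060726 g = 60.73 mg
sodium carbonate: 0.074% w/v = 0.74 g/L → 0.74 × 0.087 L = 0.06438 g = 64.38 mg
maltose: 3.13% w/v = 31.3 g/L → 31.3 × 0.087 L = 2.72 g
cellobiose: 2.8% w/v = 28 g/L → 28 × 0.087 L = 2.44 g

ampicillin 0.11 mL; L-lysine hydrochloride 60.73 mg; sodium carbonate 64.38 mg; maltose 2.72 g; cellobiose 2.44 g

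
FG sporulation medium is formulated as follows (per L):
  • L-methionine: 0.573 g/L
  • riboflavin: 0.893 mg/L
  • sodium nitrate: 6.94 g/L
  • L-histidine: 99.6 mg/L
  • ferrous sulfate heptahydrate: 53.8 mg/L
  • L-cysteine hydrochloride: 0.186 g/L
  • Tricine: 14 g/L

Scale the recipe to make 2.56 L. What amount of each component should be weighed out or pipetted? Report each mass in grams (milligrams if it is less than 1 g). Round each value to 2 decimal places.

Scale factor relative to 1 L: 2.56.
L-methionine: 0.573 g/L × 2.56 L = 1.47 g
riboflavin: 0.893 mg/L × 2.56 L = 2.29 mg
sodium nitrate: 6.94 g/L × 2.56 L = 17.77 g
L-histidine: 99.6 mg/L × 2.56 L = 254.98 mg
ferrous sulfate heptahydrate: 53.8 mg/L × 2.56 L = 137.73 mg
L-cysteine hydrochloride: 0.186 g/L × 2.56 L = 0.47616 g = 476.16 mg
Tricine: 14 g/L × 2.56 L = 35.84 g

L-methionine 1.47 g; riboflavin 2.29 mg; sodium nitrate 17.77 g; L-histidine 254.98 mg; ferrous sulfate heptahydrate 137.73 mg; L-cysteine hydrochloride 476.16 mg; Tricine 35.84 g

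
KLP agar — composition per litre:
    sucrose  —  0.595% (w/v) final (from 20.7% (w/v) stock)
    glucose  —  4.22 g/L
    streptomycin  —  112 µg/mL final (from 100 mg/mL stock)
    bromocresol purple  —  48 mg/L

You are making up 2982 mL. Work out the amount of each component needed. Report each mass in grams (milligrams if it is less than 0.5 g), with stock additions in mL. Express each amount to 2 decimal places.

Working volume: 2982 mL = 2.982 L.
sucrose: C1V1 = C2V2 → 0.595% ÷ 20.7% × 2982 mL = 85.71 mL
glucose: 4.22 g/L × 2.982 L = 12.58 g
streptomycin: dilute stock: 112 µg/mL × 2982 mL ÷ 100000 µg/mL = 3.34 mL
bromocresol purple: 48 mg/L × 2.982 L = 143.14 mg

sucrose 85.71 mL; glucose 12.58 g; streptomycin 3.34 mL; bromocresol purple 143.14 mg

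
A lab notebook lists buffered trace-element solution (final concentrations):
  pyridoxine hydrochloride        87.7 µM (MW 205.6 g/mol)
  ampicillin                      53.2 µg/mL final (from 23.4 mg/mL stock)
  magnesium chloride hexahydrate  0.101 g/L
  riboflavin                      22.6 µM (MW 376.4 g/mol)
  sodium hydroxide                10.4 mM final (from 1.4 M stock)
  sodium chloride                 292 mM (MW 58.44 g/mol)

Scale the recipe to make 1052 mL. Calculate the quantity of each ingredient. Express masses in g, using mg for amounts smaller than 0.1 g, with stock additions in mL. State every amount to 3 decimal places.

Scale factor relative to 1 L: 1.052.
pyridoxine hydrochloride: 87.7 µmol/L × 205.6 g/mol × 1.052 L ÷ 1000 = 18.969 mg
ampicillin: dilute stock: 53.2 µg/mL × 1052 mL ÷ 23400 µg/mL = 2.392 mL
magnesium chloride hexahydrate: 0.101 g/L × 1.052 L = 0.106 g
riboflavin: 22.6 µmol/L × 376.4 g/mol × 1.052 L ÷ 1000 = 8.949 mg
sodium hydroxide: dilute stock: 10.4 mM × 1052 mL ÷ 1400 mM = 7.815 mL
sodium chloride: 292 mmol/L × 58.44 g/mol × 1.052 L ÷ 1000 = 17.952 g

pyridoxine hydrochloride 18.969 mg; ampicillin 2.392 mL; magnesium chloride hexahydrate 0.106 g; riboflavin 8.949 mg; sodium hydroxide 7.815 mL; sodium chloride 17.952 g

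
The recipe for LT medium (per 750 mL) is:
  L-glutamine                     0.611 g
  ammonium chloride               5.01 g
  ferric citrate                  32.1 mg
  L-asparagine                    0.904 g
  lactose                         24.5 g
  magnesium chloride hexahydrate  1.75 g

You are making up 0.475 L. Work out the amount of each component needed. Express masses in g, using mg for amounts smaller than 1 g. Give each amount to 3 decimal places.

L-glutamine 386.967 mg; ammonium chloride 3.173 g; ferric citrate 20.330 mg; L-asparagine 572.533 mg; lactose 15.517 g; magnesium chloride hexahydrate 1.108 g

Scale factor = 475 mL / 750 mL = 0.633333.
L-glutamine: 0.611 g × (475 mL / 750 mL) = 0.386967 g = 386.967 mg
ammonium chloride: 5.01 g × (475 mL / 750 mL) = 3.173 g
ferric citrate: 32.1 mg × (475 mL / 750 mL) = 20.330 mg
L-asparagine: 0.904 g × (475 mL / 750 mL) = 0.572533 g = 572.533 mg
lactose: 24.5 g × (475 mL / 750 mL) = 15.517 g
magnesium chloride hexahydrate: 1.75 g × (475 mL / 750 mL) = 1.108 g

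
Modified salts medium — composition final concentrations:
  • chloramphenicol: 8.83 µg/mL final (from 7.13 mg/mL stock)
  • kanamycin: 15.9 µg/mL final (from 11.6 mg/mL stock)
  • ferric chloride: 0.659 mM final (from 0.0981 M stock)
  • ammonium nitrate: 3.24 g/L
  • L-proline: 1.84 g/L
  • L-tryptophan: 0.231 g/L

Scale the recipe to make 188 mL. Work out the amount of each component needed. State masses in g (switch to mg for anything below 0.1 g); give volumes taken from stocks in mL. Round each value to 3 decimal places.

Scale factor relative to 1 L: 0.188.
chloramphenicol: C1V1 = C2V2 → 8.83 µg/mL × 188 mL ÷ 7130 µg/mL = 0.233 mL
kanamycin: C1V1 = C2V2 → 15.9 µg/mL × 188 mL ÷ 11600 µg/mL = 0.258 mL
ferric chloride: V = C2·V2/C1 = 0.659 mM × 188 mL ÷ 98.1 mM = 1.263 mL
ammonium nitrate: 3.24 g/L × 0.188 L = 0.609 g
L-proline: 1.84 g/L × 0.188 L = 0.346 g
L-tryptophan: 0.231 g/L × 0.188 L = 0.043428 g = 43.428 mg

chloramphenicol 0.233 mL; kanamycin 0.258 mL; ferric chloride 1.263 mL; ammonium nitrate 0.609 g; L-proline 0.346 g; L-tryptophan 43.428 mg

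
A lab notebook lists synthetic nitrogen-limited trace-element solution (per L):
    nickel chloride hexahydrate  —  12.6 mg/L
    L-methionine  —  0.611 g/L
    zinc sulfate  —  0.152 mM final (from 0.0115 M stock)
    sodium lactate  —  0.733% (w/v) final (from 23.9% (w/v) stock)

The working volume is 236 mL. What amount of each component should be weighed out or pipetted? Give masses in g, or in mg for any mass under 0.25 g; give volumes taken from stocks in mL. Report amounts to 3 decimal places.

Target volume = 236 mL = 0.236 L.
nickel chloride hexahydrate: 12.6 mg/L × 0.236 L = 2.974 mg
L-methionine: 0.611 g/L × 0.236 L = 0.144196 g = 144.196 mg
zinc sulfate: dilute stock: 0.152 mM × 236 mL ÷ 11.5 mM = 3.119 mL
sodium lactate: dilute stock: 0.733% ÷ 23.9% × 236 mL = 7.238 mL

nickel chloride hexahydrate 2.974 mg; L-methionine 144.196 mg; zinc sulfate 3.119 mL; sodium lactate 7.238 mL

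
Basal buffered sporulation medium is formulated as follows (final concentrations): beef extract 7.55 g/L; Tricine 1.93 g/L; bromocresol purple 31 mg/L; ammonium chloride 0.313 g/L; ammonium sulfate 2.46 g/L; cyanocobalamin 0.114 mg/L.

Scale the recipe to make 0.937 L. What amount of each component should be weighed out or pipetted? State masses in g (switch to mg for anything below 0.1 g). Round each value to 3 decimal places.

beef extract 7.074 g; Tricine 1.808 g; bromocresol purple 29.047 mg; ammonium chloride 0.293 g; ammonium sulfate 2.305 g; cyanocobalamin 0.107 mg

Working volume: 0.937 L.
beef extract: 7.55 g/L × 0.937 L = 7.074 g
Tricine: 1.93 g/L × 0.937 L = 1.808 g
bromocresol purple: 31 mg/L × 0.937 L = 29.047 mg
ammonium chloride: 0.313 g/L × 0.937 L = 0.293 g
ammonium sulfate: 2.46 g/L × 0.937 L = 2.305 g
cyanocobalamin: 0.114 mg/L × 0.937 L = 0.107 mg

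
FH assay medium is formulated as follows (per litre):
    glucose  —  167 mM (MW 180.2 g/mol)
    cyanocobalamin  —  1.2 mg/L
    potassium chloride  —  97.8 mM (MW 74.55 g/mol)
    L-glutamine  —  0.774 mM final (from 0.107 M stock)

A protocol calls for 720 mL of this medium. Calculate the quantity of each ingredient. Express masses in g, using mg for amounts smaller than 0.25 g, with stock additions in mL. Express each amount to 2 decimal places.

Working volume: 720 mL = 0.72 L.
glucose: 167 mmol/L × 180.2 g/mol × 0.72 L ÷ 1000 = 21.67 g
cyanocobalamin: 1.2 mg/L × 0.72 L = 0.86 mg
potassium chloride: 97.8 mmol/L × 74.55 g/mol × 0.72 L ÷ 1000 = 5.25 g
L-glutamine: C1V1 = C2V2 → 0.774 mM × 720 mL ÷ 107 mM = 5.21 mL

glucose 21.67 g; cyanocobalamin 0.86 mg; potassium chloride 5.25 g; L-glutamine 5.21 mL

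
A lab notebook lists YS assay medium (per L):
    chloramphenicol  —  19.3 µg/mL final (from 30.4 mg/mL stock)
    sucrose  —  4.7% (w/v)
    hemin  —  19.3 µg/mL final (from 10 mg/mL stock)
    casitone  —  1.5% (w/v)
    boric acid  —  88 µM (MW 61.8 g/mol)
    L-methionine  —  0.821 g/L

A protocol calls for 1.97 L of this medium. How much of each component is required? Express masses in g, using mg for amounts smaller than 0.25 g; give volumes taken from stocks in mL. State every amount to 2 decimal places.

chloramphenicol 1.25 mL; sucrose 92.59 g; hemin 3.80 mL; casitone 29.55 g; boric acid 10.71 mg; L-methionine 1.62 g

Scale factor relative to 1 L: 1.97.
chloramphenicol: V = C2·V2/C1 = 19.3 µg/mL × 1970 mL ÷ 30400 µg/mL = 1.25 mL
sucrose: 4.7 g per 100 mL × 1970 mL ÷ 100 = 92.59 g
hemin: V = C2·V2/C1 = 19.3 µg/mL × 1970 mL ÷ 10000 µg/mL = 3.80 mL
casitone: 1.5 g per 100 mL × 1970 mL ÷ 100 = 29.55 g
boric acid: 88 µmol/L × 61.8 g/mol × 1.97 L ÷ 1000 = 10.71 mg
L-methionine: 0.821 g/L × 1.97 L = 1.62 g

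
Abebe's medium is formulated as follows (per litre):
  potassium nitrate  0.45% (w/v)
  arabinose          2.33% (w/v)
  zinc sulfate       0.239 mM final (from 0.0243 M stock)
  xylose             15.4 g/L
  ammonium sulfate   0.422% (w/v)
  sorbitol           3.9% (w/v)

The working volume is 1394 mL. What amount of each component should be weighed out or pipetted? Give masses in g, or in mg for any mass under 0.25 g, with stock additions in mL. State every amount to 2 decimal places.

Scale factor relative to 1 L: 1.394.
potassium nitrate: 0.45 g per 100 mL × 1394 mL ÷ 100 = 6.27 g
arabinose: 2.33 g per 100 mL × 1394 mL ÷ 100 = 32.48 g
zinc sulfate: C1V1 = C2V2 → 0.239 mM × 1394 mL ÷ 24.3 mM = 13.71 mL
xylose: 15.4 g/L × 1.394 L = 21.47 g
ammonium sulfate: 0.422 g per 100 mL × 1394 mL ÷ 100 = 5.88 g
sorbitol: 3.9% w/v = 39 g/L → 39 × 1.394 L = 54.37 g

potassium nitrate 6.27 g; arabinose 32.48 g; zinc sulfate 13.71 mL; xylose 21.47 g; ammonium sulfate 5.88 g; sorbitol 54.37 g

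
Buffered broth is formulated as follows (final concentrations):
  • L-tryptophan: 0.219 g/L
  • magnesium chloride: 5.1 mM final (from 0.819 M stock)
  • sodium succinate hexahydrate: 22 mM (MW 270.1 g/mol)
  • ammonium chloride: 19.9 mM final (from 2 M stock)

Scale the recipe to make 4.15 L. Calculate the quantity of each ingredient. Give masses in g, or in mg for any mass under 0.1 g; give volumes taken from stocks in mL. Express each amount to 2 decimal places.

L-tryptophan 0.91 g; magnesium chloride 25.84 mL; sodium succinate hexahydrate 24.66 g; ammonium chloride 41.29 mL

Working volume: 4.15 L.
L-tryptophan: 0.219 g/L × 4.15 L = 0.91 g
magnesium chloride: C1V1 = C2V2 → 5.1 mM × 4150 mL ÷ 819 mM = 25.84 mL
sodium succinate hexahydrate: 22 mmol/L × 270.1 g/mol × 4.15 L ÷ 1000 = 24.66 g
ammonium chloride: V = C2·V2/C1 = 19.9 mM × 4150 mL ÷ 2000 mM = 41.29 mL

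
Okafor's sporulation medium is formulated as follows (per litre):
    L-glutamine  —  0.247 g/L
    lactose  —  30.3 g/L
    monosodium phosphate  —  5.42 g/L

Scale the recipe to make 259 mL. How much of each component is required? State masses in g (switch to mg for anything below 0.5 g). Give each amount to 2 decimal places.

Scale factor relative to 1 L: 0.259.
L-glutamine: 0.247 g/L × 0.259 L = 0.063973 g = 63.97 mg
lactose: 30.3 g/L × 0.259 L = 7.85 g
monosodium phosphate: 5.42 g/L × 0.259 L = 1.40 g

L-glutamine 63.97 mg; lactose 7.85 g; monosodium phosphate 1.40 g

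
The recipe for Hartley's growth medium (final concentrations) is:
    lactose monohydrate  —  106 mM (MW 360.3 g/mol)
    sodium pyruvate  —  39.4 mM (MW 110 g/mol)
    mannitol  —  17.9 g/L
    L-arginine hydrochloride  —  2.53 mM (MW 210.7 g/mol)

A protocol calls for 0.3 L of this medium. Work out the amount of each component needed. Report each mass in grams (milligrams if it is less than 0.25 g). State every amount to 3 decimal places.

Working volume: 0.3 L.
lactose monohydrate: 106 mmol/L × 360.3 g/mol × 0.3 L ÷ 1000 = 11.458 g
sodium pyruvate: 39.4 mmol/L × 110 g/mol × 0.3 L ÷ 1000 = 1.300 g
mannitol: 17.9 g/L × 0.3 L = 5.370 g
L-arginine hydrochloride: 2.53 mmol/L × 210.7 mg/mmol × 0.3 L = 159.921 mg

lactose monohydrate 11.458 g; sodium pyruvate 1.300 g; mannitol 5.370 g; L-arginine hydrochloride 159.921 mg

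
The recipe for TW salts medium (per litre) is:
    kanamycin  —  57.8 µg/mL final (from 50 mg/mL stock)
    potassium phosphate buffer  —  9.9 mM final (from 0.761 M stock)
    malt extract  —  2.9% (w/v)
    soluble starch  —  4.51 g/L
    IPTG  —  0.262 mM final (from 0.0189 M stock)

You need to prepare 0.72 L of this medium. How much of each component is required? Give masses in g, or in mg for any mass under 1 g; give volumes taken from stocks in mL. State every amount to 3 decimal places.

Working volume: 0.72 L.
kanamycin: V = C2·V2/C1 = 57.8 µg/mL × 720 mL ÷ 50000 µg/mL = 0.832 mL
potassium phosphate buffer: C1V1 = C2V2 → 9.9 mM × 720 mL ÷ 761 mM = 9.367 mL
malt extract: 2.9% w/v = 29 g/L → 29 × 0.72 L = 20.880 g
soluble starch: 4.51 g/L × 0.72 L = 3.247 g
IPTG: V = C2·V2/C1 = 0.262 mM × 720 mL ÷ 18.9 mM = 9.981 mL

kanamycin 0.832 mL; potassium phosphate buffer 9.367 mL; malt extract 20.880 g; soluble starch 3.247 g; IPTG 9.981 mL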